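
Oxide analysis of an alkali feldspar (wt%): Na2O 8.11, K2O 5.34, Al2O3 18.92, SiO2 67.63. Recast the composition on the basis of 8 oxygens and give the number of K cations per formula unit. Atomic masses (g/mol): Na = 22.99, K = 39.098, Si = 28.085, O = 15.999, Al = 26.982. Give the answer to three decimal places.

8.11 wt% Na2O ÷ 61.979 g/mol = 0.13085 mol, giving 0.26170 Na and 0.13085 O.
5.34 wt% K2O ÷ 94.195 g/mol = 0.05669 mol, giving 0.11338 K and 0.05669 O.
18.92 wt% Al2O3 ÷ 101.961 g/mol = 0.18556 mol, giving 0.37112 Al and 0.55668 O.
67.63 wt% SiO2 ÷ 60.083 g/mol = 1.12561 mol, giving 1.12561 Si and 2.25122 O.
Oxygen sums to 2.99544; scaling by 8/2.99544 = 2.67073 puts the formula on 8 O.
K: 0.11338 × 2.67073 = 0.303 atoms per formula unit.

0.303 K apfu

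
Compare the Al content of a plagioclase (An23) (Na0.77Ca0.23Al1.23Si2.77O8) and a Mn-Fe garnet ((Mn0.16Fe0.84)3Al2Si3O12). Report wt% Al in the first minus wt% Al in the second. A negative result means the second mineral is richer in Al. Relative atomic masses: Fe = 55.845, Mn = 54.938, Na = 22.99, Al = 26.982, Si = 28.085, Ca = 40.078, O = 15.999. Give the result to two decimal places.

M(Na0.77Ca0.23Al1.23Si2.77O8) = 265.896 g/mol, so wt% Al = 33.188/265.896 × 100 = 12.48%.
M((Mn0.16Fe0.84)3Al2Si3O12) = 497.307 g/mol, so wt% Al = 53.964/497.307 × 100 = 10.85%.
12.48 − 10.85 = 1.63 pp.

1.63 percentage points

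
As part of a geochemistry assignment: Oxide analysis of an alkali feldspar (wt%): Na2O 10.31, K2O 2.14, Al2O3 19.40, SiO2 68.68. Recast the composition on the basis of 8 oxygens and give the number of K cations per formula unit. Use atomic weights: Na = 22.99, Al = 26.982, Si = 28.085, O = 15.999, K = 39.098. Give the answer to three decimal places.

Na2O (M=61.979): mol = 0.16635; Na = 0.33270, O = 0.16635.
K2O (M=94.195): mol = 0.02272; K = 0.04544, O = 0.02272.
Al2O3 (M=101.961): mol = 0.19027; Al = 0.38054, O = 0.57081.
SiO2 (M=60.083): mol = 1.14309; Si = 1.14309, O = 2.28618.
ΣO = 3.04606; factor = 8/ΣO = 2.62634.
K apfu = 0.04544 × 2.62634 = 0.119.

0.119 K apfu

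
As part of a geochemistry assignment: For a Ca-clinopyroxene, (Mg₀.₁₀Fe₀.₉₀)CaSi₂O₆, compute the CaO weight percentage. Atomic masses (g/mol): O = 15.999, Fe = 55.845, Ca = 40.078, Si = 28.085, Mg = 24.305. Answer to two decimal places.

M((Mg₀.₁₀Fe₀.₉₀)CaSi₂O₆) = 244.933 g/mol; M(CaO) = 56.077 g/mol.
Moles CaO per formula unit = 1 Ca ÷ 1 = 1.0000.
CaO fraction = (1.0000 × 56.077) / 244.933 = 56.077/244.933 = 0.2289.

22.89 wt%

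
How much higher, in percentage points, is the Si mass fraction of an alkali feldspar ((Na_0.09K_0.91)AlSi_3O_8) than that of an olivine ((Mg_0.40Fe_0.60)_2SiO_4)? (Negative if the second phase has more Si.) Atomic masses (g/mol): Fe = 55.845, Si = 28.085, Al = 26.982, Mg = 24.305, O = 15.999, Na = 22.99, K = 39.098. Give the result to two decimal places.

First mineral: 84.255 g Si in 276.877 g formula = 30.43 wt% Si.
Second mineral: 28.085 g Si in 178.539 g formula = 15.73 wt% Si.
30.43% − 15.73% gives a difference of 14.70 percentage points.

14.70 percentage points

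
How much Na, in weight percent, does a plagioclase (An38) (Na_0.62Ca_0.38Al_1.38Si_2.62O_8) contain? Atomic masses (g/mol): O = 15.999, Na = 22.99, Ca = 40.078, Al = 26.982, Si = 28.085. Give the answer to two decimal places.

Molar mass of Na_0.62Ca_0.38Al_1.38Si_2.62O_8: 0.62*22.99 + 0.38*40.078 + 1.38*26.982 + 2.62*28.085 + 8*15.999 = 268.293 g/mol.
Mass of Na per formula unit: 0.62 × 22.99 = 14.254 g.
Weight fraction Na = 14.254 / 268.293 = 0.0531.

5.31 weight percent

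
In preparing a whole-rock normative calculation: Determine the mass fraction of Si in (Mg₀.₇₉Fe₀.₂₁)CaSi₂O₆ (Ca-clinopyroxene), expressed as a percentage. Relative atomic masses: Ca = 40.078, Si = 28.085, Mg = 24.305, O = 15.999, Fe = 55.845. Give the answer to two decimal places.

Formula mass = 0.79×24.305 + 0.21×55.845 + 1×40.078 + 2×28.085 + 6×15.999 = 223.170 g/mol, of which 56.170 g is Si.
So Si makes up 56.170/223.170 = 0.2517 of the mass, i.e. 25.17%.

25.17 weight percent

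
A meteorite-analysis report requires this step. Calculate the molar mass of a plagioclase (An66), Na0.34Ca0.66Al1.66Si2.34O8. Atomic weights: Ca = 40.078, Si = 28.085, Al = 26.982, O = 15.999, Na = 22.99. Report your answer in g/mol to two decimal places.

Na: 0.34 × 22.99 = 7.8166
Ca: 0.66 × 40.078 = 26.4515
Al: 1.66 × 26.982 = 44.7901
Si: 2.34 × 28.085 = 65.7189
O: 8 × 15.999 = 127.9920
Summing the contributions gives the formula mass.

272.77 g/mol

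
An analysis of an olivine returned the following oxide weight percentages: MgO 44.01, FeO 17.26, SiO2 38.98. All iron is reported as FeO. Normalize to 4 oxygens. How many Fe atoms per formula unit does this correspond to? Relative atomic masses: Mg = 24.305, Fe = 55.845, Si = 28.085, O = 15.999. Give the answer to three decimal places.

0.365 Fe apfu

MgO (M=40.304): mol = 1.09195; Mg = 1.09195, O = 1.09195.
FeO (M=71.844): mol = 0.24024; Fe = 0.24024, O = 0.24024.
SiO2 (M=60.083): mol = 0.64877; Si = 0.64877, O = 1.29754.
ΣO = 2.62973; factor = 4/ΣO = 1.52107.
Fe apfu = 0.24024 × 1.52107 = 0.365.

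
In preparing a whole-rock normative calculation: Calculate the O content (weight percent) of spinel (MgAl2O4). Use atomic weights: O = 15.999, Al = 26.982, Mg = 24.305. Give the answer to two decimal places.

Formula mass = 1·24.305 + 2·26.982 + 4·15.999 = 142.265 g/mol, of which 63.996 g is O.
So O makes up 63.996/142.265 = 0.4498 of the mass, i.e. 44.98%.

44.98 weight percent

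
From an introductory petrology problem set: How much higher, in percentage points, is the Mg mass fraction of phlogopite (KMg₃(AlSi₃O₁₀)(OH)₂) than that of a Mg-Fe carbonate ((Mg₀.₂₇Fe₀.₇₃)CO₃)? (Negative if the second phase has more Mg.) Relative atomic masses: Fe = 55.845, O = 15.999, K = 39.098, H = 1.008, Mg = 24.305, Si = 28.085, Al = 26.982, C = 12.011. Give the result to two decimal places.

11.36 percentage points

Mg in KMg₃(AlSi₃O₁₀)(OH)₂: molar mass 417.254 g/mol; 3×24.305 = 72.915 g → 17.47 wt%.
Mg in (Mg₀.₂₇Fe₀.₇₃)CO₃: molar mass 107.337 g/mol; 0.27×24.305 = 6.562 g → 6.11 wt%.
Difference = 17.47 − 6.11 = 11.36 percentage points.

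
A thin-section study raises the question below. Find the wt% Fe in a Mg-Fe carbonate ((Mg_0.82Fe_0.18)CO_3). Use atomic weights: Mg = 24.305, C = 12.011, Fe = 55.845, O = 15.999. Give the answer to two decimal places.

11.17 wt%

M((Mg_0.82Fe_0.18)CO_3) = 89.990 g/mol.
Fe contributes 0.18 × 55.845 = 10.052 g per mole.
10.052/89.990 = 0.1117 → 11.17%.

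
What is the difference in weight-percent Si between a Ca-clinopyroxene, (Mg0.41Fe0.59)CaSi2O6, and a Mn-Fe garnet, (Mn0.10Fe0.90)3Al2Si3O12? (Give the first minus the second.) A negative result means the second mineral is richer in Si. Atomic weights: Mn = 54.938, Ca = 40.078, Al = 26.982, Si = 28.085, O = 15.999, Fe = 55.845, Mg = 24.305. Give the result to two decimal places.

Si in (Mg0.41Fe0.59)CaSi2O6: molar mass 235.156 g/mol; 2×28.085 = 56.170 g → 23.89 wt%.
Si in (Mn0.10Fe0.90)3Al2Si3O12: molar mass 497.470 g/mol; 3×28.085 = 84.255 g → 16.94 wt%.
Difference = 23.89 − 16.94 = 6.95 percentage points.

6.95 percentage points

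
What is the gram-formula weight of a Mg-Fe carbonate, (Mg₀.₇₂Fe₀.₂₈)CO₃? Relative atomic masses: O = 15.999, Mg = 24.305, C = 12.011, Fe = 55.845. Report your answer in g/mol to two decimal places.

93.14 g/mol

Mg: 0.72 × 24.305 = 17.4996
Fe: 0.28 × 55.845 = 15.6366
C: 1 × 12.011 = 12.0110
O: 3 × 15.999 = 47.9970
Summing the contributions gives the formula mass.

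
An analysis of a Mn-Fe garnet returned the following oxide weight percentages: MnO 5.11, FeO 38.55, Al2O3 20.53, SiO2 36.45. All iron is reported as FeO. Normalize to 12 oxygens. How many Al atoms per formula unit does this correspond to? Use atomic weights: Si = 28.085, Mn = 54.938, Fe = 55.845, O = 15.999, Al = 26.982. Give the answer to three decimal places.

1.992 Al apfu

MnO: 5.11/70.937 = 0.07204 mol → 0.07204 mol Mn, 0.07204 mol O.
FeO: 38.55/71.844 = 0.53658 mol → 0.53658 mol Fe, 0.53658 mol O.
Al2O3: 20.53/101.961 = 0.20135 mol → 0.40270 mol Al, 0.60405 mol O.
SiO2: 36.45/60.083 = 0.60666 mol → 0.60666 mol Si, 1.21332 mol O.
Total oxygen = 2.42599 mol. Normalization factor = 12/2.42599 = 4.94643.
Al per 12 O = 0.40270 × 4.94643 = 1.992.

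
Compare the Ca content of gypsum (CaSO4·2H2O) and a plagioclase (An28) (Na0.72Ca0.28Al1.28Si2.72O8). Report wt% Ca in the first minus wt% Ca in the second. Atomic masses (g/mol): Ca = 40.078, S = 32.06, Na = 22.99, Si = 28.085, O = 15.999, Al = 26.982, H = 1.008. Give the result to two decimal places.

Ca in CaSO4·2H2O: molar mass 172.164 g/mol; 1×40.078 = 40.078 g → 23.28 wt%.
Ca in Na0.72Ca0.28Al1.28Si2.72O8: molar mass 266.695 g/mol; 0.28×40.078 = 11.222 g → 4.21 wt%.
Difference = 23.28 − 4.21 = 19.07 percentage points.

19.07 percentage points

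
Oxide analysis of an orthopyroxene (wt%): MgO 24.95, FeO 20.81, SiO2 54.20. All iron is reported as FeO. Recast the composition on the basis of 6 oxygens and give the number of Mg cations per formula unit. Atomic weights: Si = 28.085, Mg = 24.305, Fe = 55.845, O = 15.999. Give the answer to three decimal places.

1.369 Mg apfu

MgO (M=40.304): mol = 0.61905; Mg = 0.61905, O = 0.61905.
FeO (M=71.844): mol = 0.28966; Fe = 0.28966, O = 0.28966.
SiO2 (M=60.083): mol = 0.90209; Si = 0.90209, O = 1.80418.
ΣO = 2.71289; factor = 6/ΣO = 2.21166.
Mg apfu = 0.61905 × 2.21166 = 1.369.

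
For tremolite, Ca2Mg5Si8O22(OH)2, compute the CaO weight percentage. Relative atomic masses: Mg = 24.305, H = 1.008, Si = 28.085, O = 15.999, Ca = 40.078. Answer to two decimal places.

M(Ca2Mg5Si8O22(OH)2) = 812.353 g/mol; M(CaO) = 56.077 g/mol.
Moles CaO per formula unit = 2 Ca ÷ 1 = 2.0000.
CaO fraction = (2.0000 × 56.077) / 812.353 = 112.154/812.353 = 0.1381.

13.81 wt%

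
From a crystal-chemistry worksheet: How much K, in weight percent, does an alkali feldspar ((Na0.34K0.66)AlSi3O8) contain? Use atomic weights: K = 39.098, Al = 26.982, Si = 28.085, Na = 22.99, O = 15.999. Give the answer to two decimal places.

9.46 weight percent

Formula mass = 0.34·22.99 + 0.66·39.098 + 1·26.982 + 3·28.085 + 8·15.999 = 272.850 g/mol, of which 25.805 g is K.
So K makes up 25.805/272.850 = 0.0946 of the mass, i.e. 9.46%.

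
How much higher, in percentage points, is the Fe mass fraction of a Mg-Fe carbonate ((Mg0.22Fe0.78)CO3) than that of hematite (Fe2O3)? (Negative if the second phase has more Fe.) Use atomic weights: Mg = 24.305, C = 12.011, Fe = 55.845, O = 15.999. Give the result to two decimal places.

M((Mg0.22Fe0.78)CO3) = 108.914 g/mol, so wt% Fe = 43.559/108.914 × 100 = 39.99%.
M(Fe2O3) = 159.687 g/mol, so wt% Fe = 111.690/159.687 × 100 = 69.94%.
39.99 − 69.94 = -29.95 pp.

-29.95 percentage points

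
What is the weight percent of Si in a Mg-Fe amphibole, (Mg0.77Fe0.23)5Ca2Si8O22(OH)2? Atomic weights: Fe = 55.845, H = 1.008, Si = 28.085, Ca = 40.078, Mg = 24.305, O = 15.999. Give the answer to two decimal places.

Molar mass of (Mg0.77Fe0.23)5Ca2Si8O22(OH)2: 3.85·24.305 + 1.15·55.845 + 2·40.078 + 8·28.085 + 24·15.999 + 2·1.008 = 848.624 g/mol.
Mass of Si per formula unit: 8 × 28.085 = 224.680 g.
Weight fraction Si = 224.680 / 848.624 = 0.2648.

26.48 wt%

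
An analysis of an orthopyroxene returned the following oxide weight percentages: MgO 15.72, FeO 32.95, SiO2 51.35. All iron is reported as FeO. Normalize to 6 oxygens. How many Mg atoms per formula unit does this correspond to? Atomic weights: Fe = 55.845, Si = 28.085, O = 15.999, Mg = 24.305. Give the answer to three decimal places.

0.915 Mg apfu

MgO: 15.72/40.304 = 0.39004 mol → 0.39004 mol Mg, 0.39004 mol O.
FeO: 32.95/71.844 = 0.45863 mol → 0.45863 mol Fe, 0.45863 mol O.
SiO2: 51.35/60.083 = 0.85465 mol → 0.85465 mol Si, 1.70930 mol O.
Total oxygen = 2.55797 mol. Normalization factor = 6/2.55797 = 2.34561.
Mg per 6 O = 0.39004 × 2.34561 = 0.915.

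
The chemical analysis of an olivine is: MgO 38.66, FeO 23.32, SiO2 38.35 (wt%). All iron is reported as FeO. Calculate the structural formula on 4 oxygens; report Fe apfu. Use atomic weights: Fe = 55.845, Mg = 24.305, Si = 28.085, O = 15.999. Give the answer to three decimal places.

0.507 Fe apfu

MgO (M=40.304): mol = 0.95921; Mg = 0.95921, O = 0.95921.
FeO (M=71.844): mol = 0.32459; Fe = 0.32459, O = 0.32459.
SiO2 (M=60.083): mol = 0.63828; Si = 0.63828, O = 1.27656.
ΣO = 2.56036; factor = 4/ΣO = 1.56228.
Fe apfu = 0.32459 × 1.56228 = 0.507.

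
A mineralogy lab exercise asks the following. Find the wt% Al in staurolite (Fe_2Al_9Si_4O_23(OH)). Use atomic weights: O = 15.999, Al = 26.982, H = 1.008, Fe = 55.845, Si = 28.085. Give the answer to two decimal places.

Molar mass of Fe_2Al_9Si_4O_23(OH): 2·55.845 + 9·26.982 + 4·28.085 + 24·15.999 + 1·1.008 = 851.852 g/mol.
Mass of Al per formula unit: 9 × 26.982 = 242.838 g.
Weight fraction Al = 242.838 / 851.852 = 0.2851.

28.51 weight percent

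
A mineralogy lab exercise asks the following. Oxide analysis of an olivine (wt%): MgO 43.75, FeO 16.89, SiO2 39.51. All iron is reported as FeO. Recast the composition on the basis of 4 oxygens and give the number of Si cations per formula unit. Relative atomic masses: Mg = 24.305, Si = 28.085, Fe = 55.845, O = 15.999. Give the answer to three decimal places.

0.998 Si apfu

43.75 wt% MgO ÷ 40.304 g/mol = 1.08550 mol, giving 1.08550 Mg and 1.08550 O.
16.89 wt% FeO ÷ 71.844 g/mol = 0.23509 mol, giving 0.23509 Fe and 0.23509 O.
39.51 wt% SiO2 ÷ 60.083 g/mol = 0.65759 mol, giving 0.65759 Si and 1.31518 O.
Oxygen sums to 2.63577; scaling by 4/2.63577 = 1.51758 puts the formula on 4 O.
Si: 0.65759 × 1.51758 = 0.998 atoms per formula unit.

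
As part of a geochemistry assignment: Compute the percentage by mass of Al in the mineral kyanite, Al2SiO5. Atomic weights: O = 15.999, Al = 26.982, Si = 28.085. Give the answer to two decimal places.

Formula mass = 2·26.982 + 1·28.085 + 5·15.999 = 162.044 g/mol, of which 53.964 g is Al.
So Al makes up 53.964/162.044 = 0.3330 of the mass, i.e. 33.30%.

33.30 weight percent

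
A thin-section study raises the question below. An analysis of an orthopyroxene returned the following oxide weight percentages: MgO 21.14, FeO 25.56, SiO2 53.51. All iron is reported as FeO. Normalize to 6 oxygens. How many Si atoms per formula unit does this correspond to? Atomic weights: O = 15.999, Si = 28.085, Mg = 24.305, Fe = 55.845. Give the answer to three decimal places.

21.14 wt% MgO ÷ 40.304 g/mol = 0.52451 mol, giving 0.52451 Mg and 0.52451 O.
25.56 wt% FeO ÷ 71.844 g/mol = 0.35577 mol, giving 0.35577 Fe and 0.35577 O.
53.51 wt% SiO2 ÷ 60.083 g/mol = 0.89060 mol, giving 0.89060 Si and 1.78120 O.
Oxygen sums to 2.66148; scaling by 6/2.66148 = 2.25438 puts the formula on 6 O.
Si: 0.89060 × 2.25438 = 2.008 atoms per formula unit.

2.008 Si apfu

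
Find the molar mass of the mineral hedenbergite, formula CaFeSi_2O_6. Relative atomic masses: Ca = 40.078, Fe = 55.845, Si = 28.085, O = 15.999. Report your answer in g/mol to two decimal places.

248.09 g/mol

The formula mass is the sum 1(40.078) + 1(55.845) + 2(28.085) + 6(15.999).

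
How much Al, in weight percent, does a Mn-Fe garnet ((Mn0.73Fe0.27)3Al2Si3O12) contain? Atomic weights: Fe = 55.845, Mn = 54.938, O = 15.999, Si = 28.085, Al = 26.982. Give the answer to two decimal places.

Formula mass = 2.19*54.938 + 0.81*55.845 + 2*26.982 + 3*28.085 + 12*15.999 = 495.756 g/mol, of which 53.964 g is Al.
So Al makes up 53.964/495.756 = 0.1089 of the mass, i.e. 10.89%.

10.89 weight percent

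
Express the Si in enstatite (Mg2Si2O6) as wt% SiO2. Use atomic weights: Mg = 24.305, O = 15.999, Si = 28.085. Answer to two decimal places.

59.85 wt%

Formula mass = 200.774 g/mol.
2 Si → 2.0000 mol SiO2 per formula unit; M(SiO2) = 60.083, so SiO2 mass = 120.166 g.
120.166/200.774 × 100 = 59.85 wt%.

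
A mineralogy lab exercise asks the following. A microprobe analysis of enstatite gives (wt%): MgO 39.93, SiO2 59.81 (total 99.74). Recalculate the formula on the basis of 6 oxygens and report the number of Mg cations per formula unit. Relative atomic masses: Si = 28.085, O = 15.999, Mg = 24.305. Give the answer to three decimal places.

MgO: 39.93/40.304 = 0.99072 mol → 0.99072 mol Mg, 0.99072 mol O.
SiO2: 59.81/60.083 = 0.99546 mol → 0.99546 mol Si, 1.99092 mol O.
Total oxygen = 2.98164 mol. Normalization factor = 6/2.98164 = 2.01232.
Mg per 6 O = 0.99072 × 2.01232 = 1.994.

1.994 Mg apfu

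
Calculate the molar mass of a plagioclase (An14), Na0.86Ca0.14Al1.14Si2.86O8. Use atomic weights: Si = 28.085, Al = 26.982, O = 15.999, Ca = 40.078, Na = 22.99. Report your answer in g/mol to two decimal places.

264.46 g/mol

The formula mass is the sum 0.86*22.99 + 0.14*40.078 + 1.14*26.982 + 2.86*28.085 + 8*15.999.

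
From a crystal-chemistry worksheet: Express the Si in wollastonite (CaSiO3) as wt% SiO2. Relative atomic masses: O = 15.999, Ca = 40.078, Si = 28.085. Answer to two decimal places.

M(CaSiO3) = 116.160 g/mol; M(SiO2) = 60.083 g/mol.
Moles SiO2 per formula unit = 1 Si ÷ 1 = 1.0000.
SiO2 fraction = (1.0000 × 60.083) / 116.160 = 60.083/116.160 = 0.5172.

51.72 wt%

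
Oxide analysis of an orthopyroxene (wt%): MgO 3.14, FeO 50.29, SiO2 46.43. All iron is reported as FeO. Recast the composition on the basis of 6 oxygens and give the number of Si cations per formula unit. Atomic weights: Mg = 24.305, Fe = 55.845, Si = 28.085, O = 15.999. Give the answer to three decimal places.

1.996 Si apfu

MgO (M=40.304): mol = 0.07791; Mg = 0.07791, O = 0.07791.
FeO (M=71.844): mol = 0.69999; Fe = 0.69999, O = 0.69999.
SiO2 (M=60.083): mol = 0.77276; Si = 0.77276, O = 1.54552.
ΣO = 2.32342; factor = 6/ΣO = 2.58240.
Si apfu = 0.77276 × 2.58240 = 1.996.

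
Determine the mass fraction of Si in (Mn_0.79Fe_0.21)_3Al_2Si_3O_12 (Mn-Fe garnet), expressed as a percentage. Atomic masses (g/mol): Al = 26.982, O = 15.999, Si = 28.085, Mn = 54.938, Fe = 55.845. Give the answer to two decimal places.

M((Mn_0.79Fe_0.21)_3Al_2Si_3O_12) = 495.592 g/mol.
Si contributes 3 × 28.085 = 84.255 g per mole.
84.255/495.592 = 0.1700 → 17.00%.

17.00 weight percent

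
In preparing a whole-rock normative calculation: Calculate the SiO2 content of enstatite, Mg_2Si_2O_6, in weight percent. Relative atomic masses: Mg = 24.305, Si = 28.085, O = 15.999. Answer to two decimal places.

M(Mg_2Si_2O_6) = 200.774 g/mol; M(SiO2) = 60.083 g/mol.
Moles SiO2 per formula unit = 2 Si ÷ 1 = 2.0000.
SiO2 fraction = (2.0000 × 60.083) / 200.774 = 120.166/200.774 = 0.5985.

59.85 wt%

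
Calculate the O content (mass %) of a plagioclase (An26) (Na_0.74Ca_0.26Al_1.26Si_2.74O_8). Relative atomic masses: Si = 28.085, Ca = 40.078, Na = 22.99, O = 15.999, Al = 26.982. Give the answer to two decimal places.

48.05 mass %

Formula mass = 0.74·22.99 + 0.26·40.078 + 1.26·26.982 + 2.74·28.085 + 8·15.999 = 266.375 g/mol, of which 127.992 g is O.
So O makes up 127.992/266.375 = 0.4805 of the mass, i.e. 48.05%.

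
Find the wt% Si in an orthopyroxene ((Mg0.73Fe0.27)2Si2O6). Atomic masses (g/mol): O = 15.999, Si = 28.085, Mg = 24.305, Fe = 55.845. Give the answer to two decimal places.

25.79 wt%

M((Mg0.73Fe0.27)2Si2O6) = 217.806 g/mol.
Si contributes 2 × 28.085 = 56.170 g per mole.
56.170/217.806 = 0.2579 → 25.79%.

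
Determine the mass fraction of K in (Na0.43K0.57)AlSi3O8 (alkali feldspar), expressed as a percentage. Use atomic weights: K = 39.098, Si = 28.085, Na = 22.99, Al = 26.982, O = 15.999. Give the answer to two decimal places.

8.21 weight percent

Molar mass of (Na0.43K0.57)AlSi3O8: 0.43×22.99 + 0.57×39.098 + 1×26.982 + 3×28.085 + 8×15.999 = 271.401 g/mol.
Mass of K per formula unit: 0.57 × 39.098 = 22.286 g.
Weight fraction K = 22.286 / 271.401 = 0.0821.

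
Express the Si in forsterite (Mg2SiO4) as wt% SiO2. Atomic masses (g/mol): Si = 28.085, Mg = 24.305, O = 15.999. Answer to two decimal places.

42.71 wt%

Molar mass of Mg2SiO4 = 2*24.305 + 1*28.085 + 4*15.999 = 140.691 g/mol.
Each formula unit contains 1 Si, equivalent to 1/1 = 1.0000 mol SiO2.
M(SiO2) = 1×28.085 + 2×15.999 = 60.083 g/mol.
Mass of SiO2 per formula unit = 1.0000 × 60.083 = 60.083 g.
SiO2 wt% = 60.083 / 140.691 × 100 = 42.71%.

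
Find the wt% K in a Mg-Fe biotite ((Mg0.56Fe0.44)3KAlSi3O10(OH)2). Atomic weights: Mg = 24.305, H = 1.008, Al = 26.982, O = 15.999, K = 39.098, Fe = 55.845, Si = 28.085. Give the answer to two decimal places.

8.52 wt%

M((Mg0.56Fe0.44)3KAlSi3O10(OH)2) = 458.887 g/mol.
K contributes 1 × 39.098 = 39.098 g per mole.
39.098/458.887 = 0.0852 → 8.52%.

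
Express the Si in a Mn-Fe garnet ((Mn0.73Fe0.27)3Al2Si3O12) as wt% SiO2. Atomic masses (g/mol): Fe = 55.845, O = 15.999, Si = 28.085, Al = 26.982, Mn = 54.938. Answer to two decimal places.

Molar mass of (Mn0.73Fe0.27)3Al2Si3O12 = 2.19×54.938 + 0.81×55.845 + 2×26.982 + 3×28.085 + 12×15.999 = 495.756 g/mol.
Each formula unit contains 3 Si, equivalent to 3/1 = 3.0000 mol SiO2.
M(SiO2) = 1×28.085 + 2×15.999 = 60.083 g/mol.
Mass of SiO2 per formula unit = 3.0000 × 60.083 = 180.249 g.
SiO2 wt% = 180.249 / 495.756 × 100 = 36.36%.

36.36 wt%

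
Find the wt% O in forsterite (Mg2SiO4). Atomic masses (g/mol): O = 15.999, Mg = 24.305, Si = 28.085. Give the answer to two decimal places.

M(Mg2SiO4) = 140.691 g/mol.
O contributes 4 × 15.999 = 63.996 g per mole.
63.996/140.691 = 0.4549 → 45.49%.

45.49 wt%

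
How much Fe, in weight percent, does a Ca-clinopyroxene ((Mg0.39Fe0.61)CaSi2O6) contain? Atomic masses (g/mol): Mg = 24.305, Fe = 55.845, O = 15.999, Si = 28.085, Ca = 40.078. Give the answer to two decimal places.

14.45 weight percent

Formula mass = 0.39×24.305 + 0.61×55.845 + 1×40.078 + 2×28.085 + 6×15.999 = 235.786 g/mol, of which 34.065 g is Fe.
So Fe makes up 34.065/235.786 = 0.1445 of the mass, i.e. 14.45%.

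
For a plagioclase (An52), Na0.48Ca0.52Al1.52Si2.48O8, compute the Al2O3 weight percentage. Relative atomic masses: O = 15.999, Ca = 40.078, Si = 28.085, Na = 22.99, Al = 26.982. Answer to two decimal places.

Formula mass = 270.531 g/mol.
1.52 Al → 0.7600 mol Al2O3 per formula unit; M(Al2O3) = 101.961, so Al2O3 mass = 77.490 g.
77.490/270.531 × 100 = 28.64 wt%.

28.64 wt%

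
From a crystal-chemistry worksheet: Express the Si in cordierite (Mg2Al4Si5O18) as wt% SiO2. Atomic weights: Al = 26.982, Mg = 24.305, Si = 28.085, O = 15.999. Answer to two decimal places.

Molar mass of Mg2Al4Si5O18 = 2*24.305 + 4*26.982 + 5*28.085 + 18*15.999 = 584.945 g/mol.
Each formula unit contains 5 Si, equivalent to 5/1 = 5.0000 mol SiO2.
M(SiO2) = 1×28.085 + 2×15.999 = 60.083 g/mol.
Mass of SiO2 per formula unit = 5.0000 × 60.083 = 300.415 g.
SiO2 wt% = 300.415 / 584.945 × 100 = 51.36%.

51.36 wt%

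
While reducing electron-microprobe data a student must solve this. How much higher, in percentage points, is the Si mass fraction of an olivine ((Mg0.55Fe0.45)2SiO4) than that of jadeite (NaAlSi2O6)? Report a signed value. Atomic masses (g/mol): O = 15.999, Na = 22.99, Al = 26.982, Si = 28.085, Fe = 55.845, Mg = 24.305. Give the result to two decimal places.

Si in (Mg0.55Fe0.45)2SiO4: molar mass 169.077 g/mol; 1×28.085 = 28.085 g → 16.61 wt%.
Si in NaAlSi2O6: molar mass 202.136 g/mol; 2×28.085 = 56.170 g → 27.79 wt%.
Difference = 16.61 − 27.79 = -11.18 percentage points.

-11.18 percentage points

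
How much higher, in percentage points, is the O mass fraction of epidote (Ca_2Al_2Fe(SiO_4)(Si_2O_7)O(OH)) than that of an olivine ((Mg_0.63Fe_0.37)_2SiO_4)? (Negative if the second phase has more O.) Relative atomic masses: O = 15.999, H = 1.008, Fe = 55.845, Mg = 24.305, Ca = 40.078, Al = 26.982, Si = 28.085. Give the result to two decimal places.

4.03 percentage points

First mineral: 207.987 g O in 483.215 g formula = 43.04 wt% O.
Second mineral: 63.996 g O in 164.031 g formula = 39.01 wt% O.
43.04% − 39.01% gives a difference of 4.03 percentage points.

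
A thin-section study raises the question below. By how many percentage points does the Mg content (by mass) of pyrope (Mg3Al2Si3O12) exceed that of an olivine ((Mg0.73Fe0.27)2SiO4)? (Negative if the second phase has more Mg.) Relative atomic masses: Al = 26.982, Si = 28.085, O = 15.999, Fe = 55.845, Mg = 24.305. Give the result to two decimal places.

-4.41 percentage points

First mineral: 72.915 g Mg in 403.122 g formula = 18.09 wt% Mg.
Second mineral: 35.485 g Mg in 157.723 g formula = 22.50 wt% Mg.
18.09% − 22.50% gives a difference of -4.41 percentage points.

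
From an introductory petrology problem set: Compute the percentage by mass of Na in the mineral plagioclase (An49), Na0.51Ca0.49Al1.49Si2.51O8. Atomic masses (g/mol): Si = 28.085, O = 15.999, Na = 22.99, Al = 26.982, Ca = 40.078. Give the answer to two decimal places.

Formula mass = 0.51*22.99 + 0.49*40.078 + 1.49*26.982 + 2.51*28.085 + 8*15.999 = 270.052 g/mol, of which 11.725 g is Na.
So Na makes up 11.725/270.052 = 0.0434 of the mass, i.e. 4.34%.

4.34 mass %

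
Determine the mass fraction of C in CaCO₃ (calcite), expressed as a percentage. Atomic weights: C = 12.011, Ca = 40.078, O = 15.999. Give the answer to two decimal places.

Molar mass of CaCO₃: 1×40.078 + 1×12.011 + 3×15.999 = 100.086 g/mol.
Mass of C per formula unit: 1 × 12.011 = 12.011 g.
Weight fraction C = 12.011 / 100.086 = 0.1200.

12.00 weight percent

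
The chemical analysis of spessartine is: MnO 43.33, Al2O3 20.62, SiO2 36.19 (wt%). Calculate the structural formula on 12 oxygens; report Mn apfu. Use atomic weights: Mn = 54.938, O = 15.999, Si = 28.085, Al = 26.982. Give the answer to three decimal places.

3.026 Mn apfu

MnO (M=70.937): mol = 0.61082; Mn = 0.61082, O = 0.61082.
Al2O3 (M=101.961): mol = 0.20223; Al = 0.40446, O = 0.60669.
SiO2 (M=60.083): mol = 0.60233; Si = 0.60233, O = 1.20466.
ΣO = 2.42217; factor = 12/ΣO = 4.95424.
Mn apfu = 0.61082 × 4.95424 = 3.026.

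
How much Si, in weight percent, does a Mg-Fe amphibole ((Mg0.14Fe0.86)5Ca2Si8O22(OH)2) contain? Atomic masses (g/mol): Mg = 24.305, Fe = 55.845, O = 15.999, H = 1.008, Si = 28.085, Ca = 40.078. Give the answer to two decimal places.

23.70 weight percent

Molar mass of (Mg0.14Fe0.86)5Ca2Si8O22(OH)2: 0.70·24.305 + 4.30·55.845 + 2·40.078 + 8·28.085 + 24·15.999 + 2·1.008 = 947.975 g/mol.
Mass of Si per formula unit: 8 × 28.085 = 224.680 g.
Weight fraction Si = 224.680 / 947.975 = 0.2370.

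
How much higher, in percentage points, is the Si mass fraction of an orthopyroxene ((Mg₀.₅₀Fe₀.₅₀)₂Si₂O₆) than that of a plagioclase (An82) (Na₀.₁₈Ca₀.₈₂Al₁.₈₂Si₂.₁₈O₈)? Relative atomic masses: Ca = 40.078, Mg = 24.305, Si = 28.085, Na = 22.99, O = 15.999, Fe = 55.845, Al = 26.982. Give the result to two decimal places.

M((Mg₀.₅₀Fe₀.₅₀)₂Si₂O₆) = 232.314 g/mol, so wt% Si = 56.170/232.314 × 100 = 24.18%.
M(Na₀.₁₈Ca₀.₈₂Al₁.₈₂Si₂.₁₈O₈) = 275.327 g/mol, so wt% Si = 61.225/275.327 × 100 = 22.24%.
24.18 − 22.24 = 1.94 pp.

1.94 percentage points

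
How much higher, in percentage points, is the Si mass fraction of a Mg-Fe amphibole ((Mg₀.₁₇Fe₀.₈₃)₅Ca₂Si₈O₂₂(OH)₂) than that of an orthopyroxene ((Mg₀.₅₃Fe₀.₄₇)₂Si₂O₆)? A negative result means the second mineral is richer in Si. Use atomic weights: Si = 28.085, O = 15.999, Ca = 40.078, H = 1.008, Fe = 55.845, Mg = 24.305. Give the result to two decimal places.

First mineral: 224.680 g Si in 943.244 g formula = 23.82 wt% Si.
Second mineral: 56.170 g Si in 230.422 g formula = 24.38 wt% Si.
23.82% − 24.38% gives a difference of -0.56 percentage points.

-0.56 percentage points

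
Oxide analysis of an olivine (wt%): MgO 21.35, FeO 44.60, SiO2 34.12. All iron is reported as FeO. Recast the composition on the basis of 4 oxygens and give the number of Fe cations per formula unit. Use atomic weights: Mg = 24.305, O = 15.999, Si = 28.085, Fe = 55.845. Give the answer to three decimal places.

MgO (M=40.304): mol = 0.52972; Mg = 0.52972, O = 0.52972.
FeO (M=71.844): mol = 0.62079; Fe = 0.62079, O = 0.62079.
SiO2 (M=60.083): mol = 0.56788; Si = 0.56788, O = 1.13576.
ΣO = 2.28627; factor = 4/ΣO = 1.74957.
Fe apfu = 0.62079 × 1.74957 = 1.086.

1.086 Fe apfu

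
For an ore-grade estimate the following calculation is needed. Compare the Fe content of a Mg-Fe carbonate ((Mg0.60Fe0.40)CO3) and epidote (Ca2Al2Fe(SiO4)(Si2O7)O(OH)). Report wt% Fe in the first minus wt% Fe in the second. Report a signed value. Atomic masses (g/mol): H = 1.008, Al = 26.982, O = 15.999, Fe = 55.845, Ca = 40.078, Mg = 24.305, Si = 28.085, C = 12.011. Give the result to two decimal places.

Fe in (Mg0.60Fe0.40)CO3: molar mass 96.929 g/mol; 0.40×55.845 = 22.338 g → 23.05 wt%.
Fe in Ca2Al2Fe(SiO4)(Si2O7)O(OH): molar mass 483.215 g/mol; 1×55.845 = 55.845 g → 11.56 wt%.
Difference = 23.05 − 11.56 = 11.49 percentage points.

11.49 percentage points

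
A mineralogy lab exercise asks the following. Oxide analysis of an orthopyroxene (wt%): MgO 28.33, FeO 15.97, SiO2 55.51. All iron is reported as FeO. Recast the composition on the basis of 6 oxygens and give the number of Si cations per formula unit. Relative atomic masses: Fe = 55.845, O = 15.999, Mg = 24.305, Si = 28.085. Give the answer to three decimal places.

1.999 Si apfu

MgO (M=40.304): mol = 0.70291; Mg = 0.70291, O = 0.70291.
FeO (M=71.844): mol = 0.22229; Fe = 0.22229, O = 0.22229.
SiO2 (M=60.083): mol = 0.92389; Si = 0.92389, O = 1.84778.
ΣO = 2.77298; factor = 6/ΣO = 2.16374.
Si apfu = 0.92389 × 2.16374 = 1.999.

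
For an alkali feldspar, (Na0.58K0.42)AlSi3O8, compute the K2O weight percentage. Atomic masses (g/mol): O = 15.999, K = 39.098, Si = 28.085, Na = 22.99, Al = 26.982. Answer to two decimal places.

Formula mass = 268.984 g/mol.
0.42 K → 0.2100 mol K2O per formula unit; M(K2O) = 94.195, so K2O mass = 19.781 g.
19.781/268.984 × 100 = 7.35 wt%.

7.35 wt%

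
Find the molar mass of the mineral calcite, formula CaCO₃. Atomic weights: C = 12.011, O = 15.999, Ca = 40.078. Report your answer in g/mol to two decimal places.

100.09 g/mol

The formula mass is the sum 1·40.078 + 1·12.011 + 3·15.999.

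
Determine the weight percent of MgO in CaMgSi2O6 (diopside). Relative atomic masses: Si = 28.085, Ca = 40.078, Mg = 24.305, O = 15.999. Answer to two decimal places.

M(CaMgSi2O6) = 216.547 g/mol; M(MgO) = 40.304 g/mol.
Moles MgO per formula unit = 1 Mg ÷ 1 = 1.0000.
MgO fraction = (1.0000 × 40.304) / 216.547 = 40.304/216.547 = 0.1861.

18.61 wt%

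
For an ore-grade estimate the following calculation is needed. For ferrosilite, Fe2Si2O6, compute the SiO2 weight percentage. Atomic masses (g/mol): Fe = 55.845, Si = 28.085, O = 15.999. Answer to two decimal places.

Molar mass of Fe2Si2O6 = 2×55.845 + 2×28.085 + 6×15.999 = 263.854 g/mol.
Each formula unit contains 2 Si, equivalent to 2/1 = 2.0000 mol SiO2.
M(SiO2) = 1×28.085 + 2×15.999 = 60.083 g/mol.
Mass of SiO2 per formula unit = 2.0000 × 60.083 = 120.166 g.
SiO2 wt% = 120.166 / 263.854 × 100 = 45.54%.

45.54 wt%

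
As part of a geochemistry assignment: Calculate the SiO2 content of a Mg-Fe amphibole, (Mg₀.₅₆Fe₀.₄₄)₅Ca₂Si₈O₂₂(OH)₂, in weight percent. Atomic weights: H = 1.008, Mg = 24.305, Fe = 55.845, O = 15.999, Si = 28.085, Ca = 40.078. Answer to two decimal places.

Formula mass = 881.741 g/mol.
8 Si → 8.0000 mol SiO2 per formula unit; M(SiO2) = 60.083, so SiO2 mass = 480.664 g.
480.664/881.741 × 100 = 54.51 wt%.

54.51 wt%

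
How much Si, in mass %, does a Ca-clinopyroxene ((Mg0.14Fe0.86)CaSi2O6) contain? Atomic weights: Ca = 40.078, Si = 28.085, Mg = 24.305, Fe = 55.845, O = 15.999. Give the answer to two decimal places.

23.05 mass %

M((Mg0.14Fe0.86)CaSi2O6) = 243.671 g/mol.
Si contributes 2 × 28.085 = 56.170 g per mole.
56.170/243.671 = 0.2305 → 23.05%.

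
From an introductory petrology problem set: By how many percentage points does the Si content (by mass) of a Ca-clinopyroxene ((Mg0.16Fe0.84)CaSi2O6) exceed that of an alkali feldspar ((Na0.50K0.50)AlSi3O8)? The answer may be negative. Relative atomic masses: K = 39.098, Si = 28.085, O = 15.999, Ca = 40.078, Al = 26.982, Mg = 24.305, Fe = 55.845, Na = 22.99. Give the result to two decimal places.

M((Mg0.16Fe0.84)CaSi2O6) = 243.041 g/mol, so wt% Si = 56.170/243.041 × 100 = 23.11%.
M((Na0.50K0.50)AlSi3O8) = 270.273 g/mol, so wt% Si = 84.255/270.273 × 100 = 31.17%.
23.11 − 31.17 = -8.06 pp.

-8.06 percentage points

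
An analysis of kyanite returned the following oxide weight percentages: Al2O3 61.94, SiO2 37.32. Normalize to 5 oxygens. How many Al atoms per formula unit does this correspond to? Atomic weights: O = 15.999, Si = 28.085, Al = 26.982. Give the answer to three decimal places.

Al2O3: 61.94/101.961 = 0.60749 mol → 1.21498 mol Al, 1.82247 mol O.
SiO2: 37.32/60.083 = 0.62114 mol → 0.62114 mol Si, 1.24228 mol O.
Total oxygen = 3.06475 mol. Normalization factor = 5/3.06475 = 1.63145.
Al per 5 O = 1.21498 × 1.63145 = 1.982.

1.982 Al apfu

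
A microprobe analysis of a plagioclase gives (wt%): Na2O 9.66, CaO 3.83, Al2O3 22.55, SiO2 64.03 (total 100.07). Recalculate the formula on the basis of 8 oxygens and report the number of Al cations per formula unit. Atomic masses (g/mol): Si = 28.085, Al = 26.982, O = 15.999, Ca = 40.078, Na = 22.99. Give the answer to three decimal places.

9.66 wt% Na2O ÷ 61.979 g/mol = 0.15586 mol, giving 0.31172 Na and 0.15586 O.
3.83 wt% CaO ÷ 56.077 g/mol = 0.06830 mol, giving 0.06830 Ca and 0.06830 O.
22.55 wt% Al2O3 ÷ 101.961 g/mol = 0.22116 mol, giving 0.44232 Al and 0.66348 O.
64.03 wt% SiO2 ÷ 60.083 g/mol = 1.06569 mol, giving 1.06569 Si and 2.13138 O.
Oxygen sums to 3.01902; scaling by 8/3.01902 = 2.64987 puts the formula on 8 O.
Al: 0.44232 × 2.64987 = 1.172 atoms per formula unit.

1.172 Al apfu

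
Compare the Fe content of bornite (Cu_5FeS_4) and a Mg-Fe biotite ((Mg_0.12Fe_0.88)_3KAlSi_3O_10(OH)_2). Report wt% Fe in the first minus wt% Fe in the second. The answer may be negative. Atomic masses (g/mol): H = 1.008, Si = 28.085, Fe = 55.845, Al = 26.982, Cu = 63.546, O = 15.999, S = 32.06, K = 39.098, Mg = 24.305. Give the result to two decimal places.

-18.33 percentage points

First mineral: 55.845 g Fe in 501.815 g formula = 11.13 wt% Fe.
Second mineral: 147.431 g Fe in 500.520 g formula = 29.46 wt% Fe.
11.13% − 29.46% gives a difference of -18.33 percentage points.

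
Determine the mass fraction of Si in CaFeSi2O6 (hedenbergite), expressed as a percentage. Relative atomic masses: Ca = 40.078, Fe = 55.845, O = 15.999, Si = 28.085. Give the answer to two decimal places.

M(CaFeSi2O6) = 248.087 g/mol.
Si contributes 2 × 28.085 = 56.170 g per mole.
56.170/248.087 = 0.2264 → 22.64%.

22.64 weight percent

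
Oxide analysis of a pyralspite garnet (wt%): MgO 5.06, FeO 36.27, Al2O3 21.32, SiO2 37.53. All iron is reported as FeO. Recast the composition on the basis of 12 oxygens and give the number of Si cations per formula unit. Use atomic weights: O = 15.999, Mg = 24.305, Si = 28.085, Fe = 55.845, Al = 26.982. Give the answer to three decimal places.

MgO: 5.06/40.304 = 0.12555 mol → 0.12555 mol Mg, 0.12555 mol O.
FeO: 36.27/71.844 = 0.50484 mol → 0.50484 mol Fe, 0.50484 mol O.
Al2O3: 21.32/101.961 = 0.20910 mol → 0.41820 mol Al, 0.62730 mol O.
SiO2: 37.53/60.083 = 0.62464 mol → 0.62464 mol Si, 1.24928 mol O.
Total oxygen = 2.50697 mol. Normalization factor = 12/2.50697 = 4.78665.
Si per 12 O = 0.62464 × 4.78665 = 2.990.

2.990 Si apfu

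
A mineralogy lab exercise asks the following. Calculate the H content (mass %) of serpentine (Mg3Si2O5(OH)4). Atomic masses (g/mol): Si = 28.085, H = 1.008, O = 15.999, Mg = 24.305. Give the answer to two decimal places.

1.46 mass %

M(Mg3Si2O5(OH)4) = 277.108 g/mol.
H contributes 4 × 1.008 = 4.032 g per mole.
4.032/277.108 = 0.0146 → 1.46%.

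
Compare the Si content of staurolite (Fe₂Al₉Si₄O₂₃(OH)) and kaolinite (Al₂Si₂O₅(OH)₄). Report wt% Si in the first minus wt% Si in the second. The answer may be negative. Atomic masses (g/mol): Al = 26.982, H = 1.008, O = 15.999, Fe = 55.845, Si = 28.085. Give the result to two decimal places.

Si in Fe₂Al₉Si₄O₂₃(OH): molar mass 851.852 g/mol; 4×28.085 = 112.340 g → 13.19 wt%.
Si in Al₂Si₂O₅(OH)₄: molar mass 258.157 g/mol; 2×28.085 = 56.170 g → 21.76 wt%.
Difference = 13.19 − 21.76 = -8.57 percentage points.

-8.57 percentage points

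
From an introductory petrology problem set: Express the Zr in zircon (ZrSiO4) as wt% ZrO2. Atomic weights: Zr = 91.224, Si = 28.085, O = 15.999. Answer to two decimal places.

Molar mass of ZrSiO4 = 1×91.224 + 1×28.085 + 4×15.999 = 183.305 g/mol.
Each formula unit contains 1 Zr, equivalent to 1/1 = 1.0000 mol ZrO2.
M(ZrO2) = 1×91.224 + 2×15.999 = 123.222 g/mol.
Mass of ZrO2 per formula unit = 1.0000 × 123.222 = 123.222 g.
ZrO2 wt% = 123.222 / 183.305 × 100 = 67.22%.

67.22 wt%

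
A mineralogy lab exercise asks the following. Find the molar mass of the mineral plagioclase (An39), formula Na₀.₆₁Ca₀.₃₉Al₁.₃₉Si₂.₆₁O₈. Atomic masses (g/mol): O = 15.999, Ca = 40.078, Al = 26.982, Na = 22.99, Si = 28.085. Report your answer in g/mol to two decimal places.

268.45 g/mol

M = 0.61×22.99 + 0.39×40.078 + 1.39×26.982 + 2.61×28.085 + 8×15.999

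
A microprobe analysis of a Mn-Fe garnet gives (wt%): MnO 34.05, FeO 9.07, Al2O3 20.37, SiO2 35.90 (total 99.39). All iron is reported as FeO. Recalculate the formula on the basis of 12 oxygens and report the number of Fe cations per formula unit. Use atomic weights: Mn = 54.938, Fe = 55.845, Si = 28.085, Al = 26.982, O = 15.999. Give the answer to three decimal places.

0.631 Fe apfu

34.05 wt% MnO ÷ 70.937 g/mol = 0.48000 mol, giving 0.48000 Mn and 0.48000 O.
9.07 wt% FeO ÷ 71.844 g/mol = 0.12625 mol, giving 0.12625 Fe and 0.12625 O.
20.37 wt% Al2O3 ÷ 101.961 g/mol = 0.19978 mol, giving 0.39956 Al and 0.59934 O.
35.90 wt% SiO2 ÷ 60.083 g/mol = 0.59751 mol, giving 0.59751 Si and 1.19502 O.
Oxygen sums to 2.40061; scaling by 12/2.40061 = 4.99873 puts the formula on 12 O.
Fe: 0.12625 × 4.99873 = 0.631 atoms per formula unit.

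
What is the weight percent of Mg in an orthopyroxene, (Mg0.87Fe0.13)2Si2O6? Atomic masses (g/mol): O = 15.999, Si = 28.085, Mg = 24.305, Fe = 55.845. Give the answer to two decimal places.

20.24 mass %

Formula mass = 1.74*24.305 + 0.26*55.845 + 2*28.085 + 6*15.999 = 208.974 g/mol, of which 42.291 g is Mg.
So Mg makes up 42.291/208.974 = 0.2024 of the mass, i.e. 20.24%.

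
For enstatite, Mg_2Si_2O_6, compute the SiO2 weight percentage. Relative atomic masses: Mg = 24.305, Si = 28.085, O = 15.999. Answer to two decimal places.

59.85 wt%

Formula mass = 200.774 g/mol.
2 Si → 2.0000 mol SiO2 per formula unit; M(SiO2) = 60.083, so SiO2 mass = 120.166 g.
120.166/200.774 × 100 = 59.85 wt%.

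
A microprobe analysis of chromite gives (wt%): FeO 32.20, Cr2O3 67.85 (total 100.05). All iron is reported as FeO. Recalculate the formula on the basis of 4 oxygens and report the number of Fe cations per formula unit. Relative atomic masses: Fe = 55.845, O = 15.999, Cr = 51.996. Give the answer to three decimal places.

1.003 Fe apfu

FeO (M=71.844): mol = 0.44819; Fe = 0.44819, O = 0.44819.
Cr2O3 (M=151.989): mol = 0.44641; Cr = 0.89282, O = 1.33923.
ΣO = 1.78742; factor = 4/ΣO = 2.23786.
Fe apfu = 0.44819 × 2.23786 = 1.003.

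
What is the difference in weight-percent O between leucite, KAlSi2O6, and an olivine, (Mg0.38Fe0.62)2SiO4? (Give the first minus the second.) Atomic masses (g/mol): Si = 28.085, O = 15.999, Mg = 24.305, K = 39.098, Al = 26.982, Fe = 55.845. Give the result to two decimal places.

O in KAlSi2O6: molar mass 218.244 g/mol; 6×15.999 = 95.994 g → 43.98 wt%.
O in (Mg0.38Fe0.62)2SiO4: molar mass 179.801 g/mol; 4×15.999 = 63.996 g → 35.59 wt%.
Difference = 43.98 − 35.59 = 8.39 percentage points.

8.39 percentage points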